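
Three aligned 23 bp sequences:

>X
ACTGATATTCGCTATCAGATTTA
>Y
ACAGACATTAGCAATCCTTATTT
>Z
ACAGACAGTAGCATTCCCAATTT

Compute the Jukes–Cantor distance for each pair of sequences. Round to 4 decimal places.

X–Y: 9/23 sites differ → p ≈ 0.391304, d = −0.75 ln(1 − 0.521739) = 0.553199 ≈ 0.5532.
X–Z: 10/23 sites differ → p ≈ 0.434783, d = −0.75 ln(1 − 0.579711) = 0.650110 ≈ 0.6501.
Y–Z: 4/23 sites differ → p ≈ 0.173913, d = −0.75 ln(1 − 0.231884) = 0.197861 ≈ 0.1979.

d(X,Y) = 0.5532, d(X,Z) = 0.6501, d(Y,Z) = 0.1979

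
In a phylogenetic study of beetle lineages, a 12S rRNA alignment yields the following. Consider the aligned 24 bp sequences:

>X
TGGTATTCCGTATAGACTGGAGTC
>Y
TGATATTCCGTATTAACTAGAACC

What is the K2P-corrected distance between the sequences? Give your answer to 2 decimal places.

0.33

Of 24 sites, 5 differences are transitions and 1 are transversions, so P = 5/24 ≈ 0.208333 and Q = 1/24 ≈ 0.041667.
Under the Kimura two-parameter model, d = −½ ln(1 − 2P − Q) − ¼ ln(1 − 2Q).
1 − 2P − Q = 0.541667, giving −½ ln(0.541667) = 0.306552.
1 − 2Q = 0.916666, giving −¼ ln(0.916666) = 0.021753.
d = 0.306552 + 0.021753 = 0.328305.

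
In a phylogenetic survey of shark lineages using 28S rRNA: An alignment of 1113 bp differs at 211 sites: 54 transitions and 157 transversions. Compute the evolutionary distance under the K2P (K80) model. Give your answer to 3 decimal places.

P = 54/1113 ≈ 0.048518 and Q = 157/1113 ≈ 0.14106.
Under the Kimura two-parameter model, d = −½ ln(1 − 2P − Q) − ¼ ln(1 − 2Q).
1 − 2P − Q = 0.761904, giving −½ ln(0.761904) = 0.135967.
1 − 2Q = 0.71788, giving −¼ ln(0.71788) = 0.082863.
d = 0.135967 + 0.082863 = 0.218830.

0.219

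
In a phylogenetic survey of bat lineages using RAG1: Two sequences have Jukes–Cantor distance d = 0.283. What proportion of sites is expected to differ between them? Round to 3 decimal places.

0.236

p = (3/4)(1 − e^(−4d/3)) = 0.75 × (1 − e^(-0.377333)) = 0.75 × (1 − 0.685688) = 0.235734.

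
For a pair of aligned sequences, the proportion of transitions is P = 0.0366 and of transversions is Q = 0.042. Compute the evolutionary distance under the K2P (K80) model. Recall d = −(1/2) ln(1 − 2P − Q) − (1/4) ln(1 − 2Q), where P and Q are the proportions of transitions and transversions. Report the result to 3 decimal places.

0.083

Under the Kimura two-parameter model, d = −½ ln(1 − 2P − Q) − ¼ ln(1 − 2Q).
1 − 2P − Q = 0.8848, giving −½ ln(0.8848) = 0.061197.
1 − 2Q = 0.916, giving −¼ ln(0.916) = 0.021935.
d = 0.061197 + 0.021935 = 0.083132.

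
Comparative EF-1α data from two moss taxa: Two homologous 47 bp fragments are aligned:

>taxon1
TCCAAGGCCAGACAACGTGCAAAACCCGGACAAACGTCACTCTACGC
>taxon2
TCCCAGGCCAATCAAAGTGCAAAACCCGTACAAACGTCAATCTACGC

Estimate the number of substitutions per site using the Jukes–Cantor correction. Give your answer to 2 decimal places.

The sequences differ at 6 of 47 sites (4, 11, 12, 16, 29, 40), so p = 6/47 ≈ 0.12766.
d = −(3/4) ln(1 − 4p/3) = −0.75 ln(1 − 0.170213) = −0.75 ln(0.829787)
  = −0.75 × (-0.186586) = 0.139940 substitutions/site.

0.14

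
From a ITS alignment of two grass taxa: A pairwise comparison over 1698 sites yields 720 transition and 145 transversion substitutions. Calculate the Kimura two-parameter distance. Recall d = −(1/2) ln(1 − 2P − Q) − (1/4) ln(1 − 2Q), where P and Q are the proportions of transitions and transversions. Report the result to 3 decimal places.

1.402

P = 720/1698 ≈ 0.424028 and Q = 145/1698 ≈ 0.085395.
Under the Kimura two-parameter model, d = −½ ln(1 − 2P − Q) − ¼ ln(1 − 2Q).
1 − 2P − Q = 0.066549, giving −½ ln(0.066549) = 1.354908.
1 − 2Q = 0.82921, giving −¼ ln(0.82921) = 0.046820.
d = 1.354908 + 0.046820 = 1.401728.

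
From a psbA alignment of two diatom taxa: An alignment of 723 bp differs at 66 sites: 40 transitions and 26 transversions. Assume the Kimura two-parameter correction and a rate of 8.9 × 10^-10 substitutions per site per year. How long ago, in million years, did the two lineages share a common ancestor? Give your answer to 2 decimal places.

P = 40/723 ≈ 0.055325 and Q = 26/723 ≈ 0.035961.
Under the Kimura two-parameter model, d = −½ ln(1 − 2P − Q) − ¼ ln(1 − 2Q).
1 − 2P − Q = 0.853389, giving −½ ln(0.853389) = 0.079270.
1 − 2Q = 0.928078, giving −¼ ln(0.928078) = 0.018660.
d = 0.079270 + 0.018660 = 0.097930.
Under a molecular clock d = 2μt, so t = d/(2μ) = 0.097930 / (2 × 8.9 × 10^-10) = 55.02 million years.

55.02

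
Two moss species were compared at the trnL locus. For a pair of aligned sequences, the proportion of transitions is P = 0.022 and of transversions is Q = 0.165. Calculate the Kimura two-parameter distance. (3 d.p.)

0.217

Under the Kimura two-parameter model, d = −½ ln(1 − 2P − Q) − ¼ ln(1 − 2Q).
1 − 2P − Q = 0.791, giving −½ ln(0.791) = 0.117229.
1 − 2Q = 0.67, giving −¼ ln(0.67) = 0.100119.
d = 0.117229 + 0.100119 = 0.217348.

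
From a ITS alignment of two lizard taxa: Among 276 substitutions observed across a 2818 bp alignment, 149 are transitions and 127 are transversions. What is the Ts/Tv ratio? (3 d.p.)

R = 149/127 = 1.173228… ≈ 1.173 (to 3 d.p.).

1.173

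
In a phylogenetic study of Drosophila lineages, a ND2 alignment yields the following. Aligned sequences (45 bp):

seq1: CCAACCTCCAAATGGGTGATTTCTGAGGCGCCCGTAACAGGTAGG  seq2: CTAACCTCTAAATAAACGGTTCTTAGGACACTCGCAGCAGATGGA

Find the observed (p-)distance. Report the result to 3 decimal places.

The sequences differ at 19 of 45 positions.
p = 19/45 = 0.422222… ≈ 0.422 (to 3 d.p.).

0.422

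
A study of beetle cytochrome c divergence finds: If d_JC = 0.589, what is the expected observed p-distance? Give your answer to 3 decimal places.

0.408

p = (3/4)(1 − e^(−4d/3)) = 0.75 × (1 − e^(-0.785333)) = 0.75 × (1 − 0.455968) = 0.408024.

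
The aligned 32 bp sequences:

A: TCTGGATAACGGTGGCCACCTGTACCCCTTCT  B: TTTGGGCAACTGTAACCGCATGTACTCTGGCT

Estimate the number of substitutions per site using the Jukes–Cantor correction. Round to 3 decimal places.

0.520

The sequences differ at 12 of 32 sites, so p = 12/32 = 0.375.
d = −(3/4) ln(1 − 4p/3) = −0.75 ln(1 − 0.5) = −0.75 ln(0.5)
  = −0.75 × (-0.693147) = 0.519860 substitutions/site.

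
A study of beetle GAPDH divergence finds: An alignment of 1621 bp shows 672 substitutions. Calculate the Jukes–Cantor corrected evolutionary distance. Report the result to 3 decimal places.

p = 672/1621 ≈ 0.414559.
d = −(3/4) ln(1 − 4p/3) = −0.75 ln(1 − 0.552745) = −0.75 ln(0.447255)
  = −0.75 × (-0.804626) = 0.603470 substitutions/site.

0.603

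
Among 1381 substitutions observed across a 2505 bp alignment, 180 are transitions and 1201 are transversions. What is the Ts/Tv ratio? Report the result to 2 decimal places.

0.15

R = 180/1201 = 0.149875… ≈ 0.15 (to 2 d.p.).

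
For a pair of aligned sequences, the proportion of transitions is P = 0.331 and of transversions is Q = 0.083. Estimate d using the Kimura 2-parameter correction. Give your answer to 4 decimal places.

0.7286

Under the Kimura two-parameter model, d = −½ ln(1 − 2P − Q) − ¼ ln(1 − 2Q).
1 − 2P − Q = 0.255, giving −½ ln(0.255) = 0.683246.
1 − 2Q = 0.834, giving −¼ ln(0.834) = 0.045380.
d = 0.683246 + 0.045380 = 0.728626.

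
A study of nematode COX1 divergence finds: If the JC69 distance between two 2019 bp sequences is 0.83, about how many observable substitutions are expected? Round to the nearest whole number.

1014

Invert JC69: p = (3/4)(1 − e^(−4d/3)) = 0.75 × (1 − e^(-1.106667)) = 0.75 × (1 − 0.330659) = 0.502006.
Expected differing sites = pL ≈ 0.502006 × 2019 = 1013.550114 ≈ 1014.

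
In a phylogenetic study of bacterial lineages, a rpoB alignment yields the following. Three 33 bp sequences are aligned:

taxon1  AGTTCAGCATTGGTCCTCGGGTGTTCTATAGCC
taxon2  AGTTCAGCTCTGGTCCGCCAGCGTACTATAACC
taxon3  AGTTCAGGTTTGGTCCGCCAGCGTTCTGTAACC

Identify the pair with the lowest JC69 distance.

taxon1–taxon2: 8/33 differ, p = 0.242, d = 0.293.
taxon1–taxon3: 8/33 differ, p = 0.242, d = 0.293.
taxon2–taxon3: 4/33 differ, p = 0.121, d = 0.132.
The smallest distance is between taxon2 and taxon3.

taxon2 and taxon3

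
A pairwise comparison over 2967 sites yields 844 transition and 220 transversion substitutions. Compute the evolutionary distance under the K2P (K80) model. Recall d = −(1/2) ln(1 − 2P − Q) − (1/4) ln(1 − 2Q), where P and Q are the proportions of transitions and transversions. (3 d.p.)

0.555

P = 844/2967 ≈ 0.284462 and Q = 220/2967 ≈ 0.074149.
Under the Kimura two-parameter model, d = −½ ln(1 − 2P − Q) − ¼ ln(1 − 2Q).
1 − 2P − Q = 0.356927, giving −½ ln(0.356927) = 0.515112.
1 − 2Q = 0.851702, giving −¼ ln(0.851702) = 0.040130.
d = 0.515112 + 0.040130 = 0.555242.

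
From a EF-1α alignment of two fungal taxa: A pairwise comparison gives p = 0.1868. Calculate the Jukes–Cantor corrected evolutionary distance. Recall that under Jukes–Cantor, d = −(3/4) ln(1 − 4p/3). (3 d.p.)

d = −(3/4) ln(1 − 4p/3) = −0.75 ln(1 − 0.249067) = −0.75 ln(0.750933)
  = −0.75 × (-0.286439) = 0.214829 substitutions/site.

0.215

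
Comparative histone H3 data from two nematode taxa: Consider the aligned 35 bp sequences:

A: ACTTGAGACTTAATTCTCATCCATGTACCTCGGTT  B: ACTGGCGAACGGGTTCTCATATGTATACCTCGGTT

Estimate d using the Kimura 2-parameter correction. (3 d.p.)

0.417

Of 35 sites, 6 differences are transitions and 5 are transversions, so P = 6/35 ≈ 0.171429 and Q = 5/35 ≈ 0.142857.
Under the Kimura two-parameter model, d = −½ ln(1 − 2P − Q) − ¼ ln(1 − 2Q).
1 − 2P − Q = 0.514285, giving −½ ln(0.514285) = 0.332489.
1 − 2Q = 0.714286, giving −¼ ln(0.714286) = 0.084118.
d = 0.332489 + 0.084118 = 0.416607.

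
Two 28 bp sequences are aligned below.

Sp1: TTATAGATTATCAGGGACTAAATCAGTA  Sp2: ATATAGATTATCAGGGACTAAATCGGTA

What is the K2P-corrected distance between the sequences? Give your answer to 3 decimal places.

0.075

Of 28 sites, 1 differences are transitions and 1 are transversions, so P = 1/28 ≈ 0.035714 and Q = 1/28 ≈ 0.035714.
Under the Kimura two-parameter model, d = −½ ln(1 − 2P − Q) − ¼ ln(1 − 2Q).
1 − 2P − Q = 0.892858, giving −½ ln(0.892858) = 0.056664.
1 − 2Q = 0.928572, giving −¼ ln(0.928572) = 0.018527.
d = 0.056664 + 0.018527 = 0.075191.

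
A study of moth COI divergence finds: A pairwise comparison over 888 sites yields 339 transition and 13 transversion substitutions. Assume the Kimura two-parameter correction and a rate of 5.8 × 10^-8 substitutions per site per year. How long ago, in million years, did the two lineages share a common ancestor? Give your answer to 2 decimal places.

6.55

P = 339/888 ≈ 0.381757 and Q = 13/888 ≈ 0.01464.
Under the Kimura two-parameter model, d = −½ ln(1 − 2P − Q) − ¼ ln(1 − 2Q).
1 − 2P − Q = 0.221846, giving −½ ln(0.221846) = 0.752886.
1 − 2Q = 0.97072, giving −¼ ln(0.97072) = 0.007429.
d = 0.752886 + 0.007429 = 0.760315.
Under a molecular clock d = 2μt, so t = d/(2μ) = 0.760315 / (2 × 5.8 × 10^-8) = 6.55 million years.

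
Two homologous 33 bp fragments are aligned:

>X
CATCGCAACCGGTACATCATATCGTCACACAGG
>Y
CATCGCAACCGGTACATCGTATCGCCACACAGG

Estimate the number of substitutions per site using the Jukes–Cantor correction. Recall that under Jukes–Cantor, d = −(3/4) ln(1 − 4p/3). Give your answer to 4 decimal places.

0.0632

The sequences differ at 2 of 33 sites (19, 25), so p = 2/33 ≈ 0.060606.
d = −(3/4) ln(1 − 4p/3) = −0.75 ln(1 − 0.080808) = −0.75 ln(0.919192)
  = −0.75 × (-0.084260) = 0.063195 substitutions/site.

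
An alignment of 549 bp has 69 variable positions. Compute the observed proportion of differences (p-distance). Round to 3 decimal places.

0.126

p = 69/549 = 0.125683… ≈ 0.126 (to 3 d.p.).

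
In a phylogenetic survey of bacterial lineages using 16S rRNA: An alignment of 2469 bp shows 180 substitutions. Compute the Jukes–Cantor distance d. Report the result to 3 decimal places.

0.077

p = 180/2469 ≈ 0.072904.
d = −(3/4) ln(1 − 4p/3) = −0.75 ln(1 − 0.097205) = −0.75 ln(0.902795)
  = −0.75 × (-0.102260) = 0.076695 substitutions/site.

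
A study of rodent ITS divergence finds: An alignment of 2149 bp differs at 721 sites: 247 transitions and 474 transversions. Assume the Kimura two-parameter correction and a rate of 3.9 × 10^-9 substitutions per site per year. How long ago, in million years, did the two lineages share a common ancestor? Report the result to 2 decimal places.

P = 247/2149 ≈ 0.114937 and Q = 474/2149 ≈ 0.220568.
Under the Kimura two-parameter model, d = −½ ln(1 − 2P − Q) − ¼ ln(1 − 2Q).
1 − 2P − Q = 0.549558, giving −½ ln(0.549558) = 0.299320.
1 − 2Q = 0.558864, giving −¼ ln(0.558864) = 0.145462.
d = 0.299320 + 0.145462 = 0.444782.
Under a molecular clock d = 2μt, so t = d/(2μ) = 0.444782 / (2 × 3.9 × 10^-9) = 57.02 million years.

57.02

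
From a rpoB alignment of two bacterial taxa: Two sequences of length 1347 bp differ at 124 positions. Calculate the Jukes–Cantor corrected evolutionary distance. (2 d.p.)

0.10

p = 124/1347 ≈ 0.092056.
d = −(3/4) ln(1 − 4p/3) = −0.75 ln(1 − 0.122741) = −0.75 ln(0.877259)
  = −0.75 × (-0.130953) = 0.098215 substitutions/site.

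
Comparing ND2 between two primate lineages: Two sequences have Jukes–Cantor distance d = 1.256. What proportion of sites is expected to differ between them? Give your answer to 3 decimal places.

p = (3/4)(1 − e^(−4d/3)) = 0.75 × (1 − e^(-1.674667)) = 0.75 × (1 − 0.187371) = 0.609472.

0.609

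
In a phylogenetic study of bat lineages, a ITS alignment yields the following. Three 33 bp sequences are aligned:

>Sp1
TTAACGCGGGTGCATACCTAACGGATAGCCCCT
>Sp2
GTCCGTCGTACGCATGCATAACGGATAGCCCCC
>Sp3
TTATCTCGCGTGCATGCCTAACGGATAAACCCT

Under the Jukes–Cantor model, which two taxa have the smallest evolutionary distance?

Sp1 and Sp3

Sp1–Sp2: 11/33 differ, p = 0.333, d = 0.441.
Sp1–Sp3: 6/33 differ, p = 0.182, d = 0.208.
Sp2–Sp3: 11/33 differ, p = 0.333, d = 0.441.
The smallest distance is between Sp1 and Sp3.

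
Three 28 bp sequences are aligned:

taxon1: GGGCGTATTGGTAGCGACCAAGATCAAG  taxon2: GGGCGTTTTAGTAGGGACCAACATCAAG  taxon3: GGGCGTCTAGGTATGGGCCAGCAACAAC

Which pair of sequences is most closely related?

taxon1 and taxon2

taxon1–taxon2: 4/28 differ, p = 0.143, d = 0.158.
taxon1–taxon3: 9/28 differ, p = 0.321, d = 0.420.
taxon2–taxon3: 8/28 differ, p = 0.286, d = 0.360.
The smallest distance is between taxon1 and taxon2.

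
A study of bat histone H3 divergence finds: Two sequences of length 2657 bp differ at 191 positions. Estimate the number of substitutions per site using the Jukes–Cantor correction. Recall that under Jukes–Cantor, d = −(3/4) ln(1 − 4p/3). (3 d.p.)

p = 191/2657 ≈ 0.071886.
d = −(3/4) ln(1 − 4p/3) = −0.75 ln(1 − 0.095848) = −0.75 ln(0.904152)
  = −0.75 × (-0.100758) = 0.075569 substitutions/site.

0.076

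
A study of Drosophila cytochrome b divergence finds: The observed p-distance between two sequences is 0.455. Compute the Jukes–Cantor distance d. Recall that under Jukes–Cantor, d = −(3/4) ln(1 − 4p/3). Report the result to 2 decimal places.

0.70

d = −(3/4) ln(1 − 4p/3) = −0.75 ln(1 − 0.606667) = −0.75 ln(0.393333)
  = −0.75 × (-0.933099) = 0.699824 substitutions/site.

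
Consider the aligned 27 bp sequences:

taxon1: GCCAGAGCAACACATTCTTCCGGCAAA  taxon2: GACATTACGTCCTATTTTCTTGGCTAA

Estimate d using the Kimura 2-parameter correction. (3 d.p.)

0.822

Of 27 sites, 7 differences are transitions and 6 are transversions, so P = 7/27 ≈ 0.259259 and Q = 6/27 ≈ 0.222222.
Under the Kimura two-parameter model, d = −½ ln(1 − 2P − Q) − ¼ ln(1 − 2Q).
1 − 2P − Q = 0.25926, giving −½ ln(0.25926) = 0.674962.
1 − 2Q = 0.555556, giving −¼ ln(0.555556) = 0.146946.
d = 0.674962 + 0.146946 = 0.821908.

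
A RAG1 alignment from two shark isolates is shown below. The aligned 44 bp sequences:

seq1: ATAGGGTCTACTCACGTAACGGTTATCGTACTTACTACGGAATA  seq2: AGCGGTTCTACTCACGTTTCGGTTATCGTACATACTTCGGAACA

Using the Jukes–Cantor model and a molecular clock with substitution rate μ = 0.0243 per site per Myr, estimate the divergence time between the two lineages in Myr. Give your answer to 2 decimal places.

4.28

The sequences differ at 8 of 44 sites (2, 3, 6, 18, 19, 32, 37, 43), so p = 8/44 ≈ 0.181818.
d = −(3/4) ln(1 − 4p/3) = −0.75 ln(1 − 0.242424) = −0.75 ln(0.757576)
  = −0.75 × (-0.277631) = 0.208223 substitutions/site.
Under a molecular clock d = 2μt, so t = d/(2μ) = 0.208223 / (2 × 0.0243) = 4.28 Myr.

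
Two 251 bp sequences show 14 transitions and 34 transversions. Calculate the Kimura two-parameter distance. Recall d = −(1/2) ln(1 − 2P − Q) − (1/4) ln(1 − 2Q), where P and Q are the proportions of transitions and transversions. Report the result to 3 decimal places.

0.221

P = 14/251 ≈ 0.055777 and Q = 34/251 ≈ 0.135458.
Under the Kimura two-parameter model, d = −½ ln(1 − 2P − Q) − ¼ ln(1 − 2Q).
1 − 2P − Q = 0.752988, giving −½ ln(0.752988) = 0.141853.
1 − 2Q = 0.729084, giving −¼ ln(0.729084) = 0.078992.
d = 0.141853 + 0.078992 = 0.220845.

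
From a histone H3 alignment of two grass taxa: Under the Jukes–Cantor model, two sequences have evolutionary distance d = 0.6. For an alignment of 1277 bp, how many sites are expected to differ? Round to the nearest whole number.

527

Invert JC69: p = (3/4)(1 − e^(−4d/3)) = 0.75 × (1 − e^(-0.8)) = 0.75 × (1 − 0.449329) = 0.413003.
Expected differing sites = pL ≈ 0.413003 × 1277 = 527.404831 ≈ 527.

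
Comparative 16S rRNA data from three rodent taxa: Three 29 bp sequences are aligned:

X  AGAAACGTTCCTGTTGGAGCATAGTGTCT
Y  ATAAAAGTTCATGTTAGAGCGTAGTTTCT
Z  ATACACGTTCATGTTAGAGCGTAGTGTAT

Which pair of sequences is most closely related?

X–Y: 6/29 differ, p = 0.207, d = 0.242.
X–Z: 6/29 differ, p = 0.207, d = 0.242.
Y–Z: 4/29 differ, p = 0.138, d = 0.152.
The smallest distance is between Y and Z.

Y and Z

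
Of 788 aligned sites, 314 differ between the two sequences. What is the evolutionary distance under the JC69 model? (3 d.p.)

0.568

p = 314/788 ≈ 0.398477.
d = −(3/4) ln(1 − 4p/3) = −0.75 ln(1 − 0.531303) = −0.75 ln(0.468697)
  = −0.75 × (-0.757799) = 0.568349 substitutions/site.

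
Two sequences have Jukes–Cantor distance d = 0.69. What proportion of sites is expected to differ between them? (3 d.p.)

0.451

p = (3/4)(1 − e^(−4d/3)) = 0.75 × (1 − e^(-0.92)) = 0.75 × (1 − 0.398519) = 0.451111.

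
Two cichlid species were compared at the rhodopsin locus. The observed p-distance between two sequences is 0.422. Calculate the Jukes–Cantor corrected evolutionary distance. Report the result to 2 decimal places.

d = −(3/4) ln(1 − 4p/3) = −0.75 ln(1 − 0.562667) = −0.75 ln(0.437333)
  = −0.75 × (-0.827060) = 0.620295 substitutions/site.

0.62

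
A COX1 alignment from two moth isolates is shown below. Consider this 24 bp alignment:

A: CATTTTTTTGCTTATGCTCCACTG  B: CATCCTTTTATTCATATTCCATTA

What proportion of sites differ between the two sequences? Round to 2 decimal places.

The sequences differ at 9 of 24 positions (sites 4, 5, 10, 11, 13, 16, 17, 22, 24).
p = 9/24 = 0.375 ≈ 0.38 (to 2 d.p.).

0.38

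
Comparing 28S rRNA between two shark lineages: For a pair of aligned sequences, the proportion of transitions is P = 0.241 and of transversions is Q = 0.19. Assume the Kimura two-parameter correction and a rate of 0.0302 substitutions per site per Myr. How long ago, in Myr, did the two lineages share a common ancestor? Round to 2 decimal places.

11.21

Under the Kimura two-parameter model, d = −½ ln(1 − 2P − Q) − ¼ ln(1 − 2Q).
1 − 2P − Q = 0.328, giving −½ ln(0.328) = 0.557371.
1 − 2Q = 0.62, giving −¼ ln(0.62) = 0.119509.
d = 0.557371 + 0.119509 = 0.676880.
Under a molecular clock d = 2μt, so t = d/(2μ) = 0.676880 / (2 × 0.0302) = 11.21 Myr.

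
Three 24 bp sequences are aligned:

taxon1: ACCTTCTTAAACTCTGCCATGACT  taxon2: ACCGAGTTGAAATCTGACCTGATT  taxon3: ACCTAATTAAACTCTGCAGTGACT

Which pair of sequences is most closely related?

taxon1 and taxon3

taxon1–taxon2: 8/24 differ, p = 0.333, d = 0.441.
taxon1–taxon3: 4/24 differ, p = 0.167, d = 0.188.
taxon2–taxon3: 8/24 differ, p = 0.333, d = 0.441.
The smallest distance is between taxon1 and taxon3.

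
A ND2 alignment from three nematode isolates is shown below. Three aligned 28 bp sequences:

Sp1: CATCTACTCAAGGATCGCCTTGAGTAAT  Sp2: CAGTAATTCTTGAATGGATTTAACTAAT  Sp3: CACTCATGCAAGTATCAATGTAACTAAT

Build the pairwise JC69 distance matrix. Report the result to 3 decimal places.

Sp1–Sp2: 12/28 sites differ → p ≈ 0.428571, d = −0.75 ln(1 − 0.571428) = 0.635472 ≈ 0.635.
Sp1–Sp3: 12/28 sites differ → p ≈ 0.428571, d = −0.75 ln(1 − 0.571428) = 0.635472 ≈ 0.635.
Sp2–Sp3: 9/28 sites differ → p ≈ 0.321429, d = −0.75 ln(1 − 0.428572) = 0.419713 ≈ 0.420.

d(Sp1,Sp2) = 0.635, d(Sp1,Sp3) = 0.635, d(Sp2,Sp3) = 0.420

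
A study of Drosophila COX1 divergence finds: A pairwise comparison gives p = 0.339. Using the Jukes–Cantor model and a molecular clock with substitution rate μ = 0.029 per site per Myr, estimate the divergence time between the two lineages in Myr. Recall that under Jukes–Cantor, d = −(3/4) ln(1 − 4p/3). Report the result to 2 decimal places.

7.78

d = −(3/4) ln(1 − 4p/3) = −0.75 ln(1 − 0.452) = −0.75 ln(0.548)
  = −0.75 × (-0.601480) = 0.451110 substitutions/site.
Under a molecular clock d = 2μt, so t = d/(2μ) = 0.451110 / (2 × 0.029) = 7.78 Myr.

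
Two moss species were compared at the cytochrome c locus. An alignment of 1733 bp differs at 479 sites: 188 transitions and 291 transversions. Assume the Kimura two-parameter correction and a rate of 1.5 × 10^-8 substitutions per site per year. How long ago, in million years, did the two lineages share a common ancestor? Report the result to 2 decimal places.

11.51

P = 188/1733 ≈ 0.108482 and Q = 291/1733 ≈ 0.167917.
Under the Kimura two-parameter model, d = −½ ln(1 − 2P − Q) − ¼ ln(1 − 2Q).
1 − 2P − Q = 0.615119, giving −½ ln(0.615119) = 0.242970.
1 − 2Q = 0.664166, giving −¼ ln(0.664166) = 0.102306.
d = 0.242970 + 0.102306 = 0.345276.
Under a molecular clock d = 2μt, so t = d/(2μ) = 0.345276 / (2 × 1.5 × 10^-8) = 11.51 million years.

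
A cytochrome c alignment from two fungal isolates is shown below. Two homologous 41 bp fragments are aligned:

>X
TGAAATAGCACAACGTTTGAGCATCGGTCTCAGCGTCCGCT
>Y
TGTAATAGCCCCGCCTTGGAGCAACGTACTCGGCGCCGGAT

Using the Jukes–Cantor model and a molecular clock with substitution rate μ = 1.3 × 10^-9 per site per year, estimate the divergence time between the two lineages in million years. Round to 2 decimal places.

158.51

The sequences differ at 13 of 41 sites, so p = 13/41 ≈ 0.317073.
d = −(3/4) ln(1 − 4p/3) = −0.75 ln(1 − 0.422764) = −0.75 ln(0.577236)
  = −0.75 × (-0.549504) = 0.412128 substitutions/site.
Under a molecular clock d = 2μt, so t = d/(2μ) = 0.412128 / (2 × 1.3 × 10^-9) = 158.51 million years.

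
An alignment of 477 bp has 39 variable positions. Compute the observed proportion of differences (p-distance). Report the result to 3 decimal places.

0.082

p = 39/477 = 0.081761… ≈ 0.082 (to 3 d.p.).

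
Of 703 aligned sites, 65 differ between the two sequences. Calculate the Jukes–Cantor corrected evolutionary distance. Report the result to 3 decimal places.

0.099

p = 65/703 ≈ 0.092461.
d = −(3/4) ln(1 − 4p/3) = −0.75 ln(1 − 0.123281) = −0.75 ln(0.876719)
  = −0.75 × (-0.131569) = 0.098677 substitutions/site.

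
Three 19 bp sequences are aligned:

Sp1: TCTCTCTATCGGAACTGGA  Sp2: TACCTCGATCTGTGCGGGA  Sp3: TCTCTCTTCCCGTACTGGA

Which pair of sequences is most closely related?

Sp1 and Sp3

Sp1–Sp2: 7/19 differ, p = 0.368, d = 0.507.
Sp1–Sp3: 4/19 differ, p = 0.211, d = 0.247.
Sp2–Sp3: 8/19 differ, p = 0.421, d = 0.618.
The smallest distance is between Sp1 and Sp3.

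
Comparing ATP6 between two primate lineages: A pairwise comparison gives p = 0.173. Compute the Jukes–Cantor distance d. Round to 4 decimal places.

0.1967

d = −(3/4) ln(1 − 4p/3) = −0.75 ln(1 − 0.230667) = −0.75 ln(0.769333)
  = −0.75 × (-0.262231) = 0.196673 substitutions/site.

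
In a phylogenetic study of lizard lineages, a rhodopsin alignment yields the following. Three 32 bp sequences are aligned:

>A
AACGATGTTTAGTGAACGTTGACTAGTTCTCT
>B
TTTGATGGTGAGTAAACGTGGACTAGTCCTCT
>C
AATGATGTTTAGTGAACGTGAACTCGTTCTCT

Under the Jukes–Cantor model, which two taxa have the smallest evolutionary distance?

A–B: 8/32 differ, p = 0.250, d = 0.304.
A–C: 4/32 differ, p = 0.125, d = 0.137.
B–C: 8/32 differ, p = 0.250, d = 0.304.
The smallest distance is between A and C.

A and C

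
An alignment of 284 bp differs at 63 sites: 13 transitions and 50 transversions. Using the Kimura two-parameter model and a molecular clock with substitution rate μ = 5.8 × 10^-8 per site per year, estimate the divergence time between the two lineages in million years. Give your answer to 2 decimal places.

P = 13/284 ≈ 0.045775 and Q = 50/284 ≈ 0.176056.
Under the Kimura two-parameter model, d = −½ ln(1 − 2P − Q) − ¼ ln(1 − 2Q).
1 − 2P − Q = 0.732394, giving −½ ln(0.732394) = 0.155718.
1 − 2Q = 0.647888, giving −¼ ln(0.647888) = 0.108509.
d = 0.155718 + 0.108509 = 0.264227.
Under a molecular clock d = 2μt, so t = d/(2μ) = 0.264227 / (2 × 5.8 × 10^-8) = 2.28 million years.

2.28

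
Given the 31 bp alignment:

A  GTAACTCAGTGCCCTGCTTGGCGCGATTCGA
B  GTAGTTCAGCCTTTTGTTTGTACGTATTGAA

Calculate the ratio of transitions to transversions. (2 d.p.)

Transitions are A↔G and C↔T; transversions are all other mismatches.
Transitions: 8. Transversions: 7.
R = 8/7 = 1.142857… ≈ 1.14 (to 2 d.p.).

1.14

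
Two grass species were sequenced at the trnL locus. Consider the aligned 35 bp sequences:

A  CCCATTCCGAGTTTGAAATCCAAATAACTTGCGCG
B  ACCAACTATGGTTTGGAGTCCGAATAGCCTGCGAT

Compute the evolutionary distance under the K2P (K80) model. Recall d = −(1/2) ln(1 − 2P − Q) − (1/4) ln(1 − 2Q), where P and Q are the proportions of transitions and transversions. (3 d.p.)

Of 35 sites, 8 differences are transitions and 6 are transversions, so P = 8/35 ≈ 0.228571 and Q = 6/35 ≈ 0.171429.
Under the Kimura two-parameter model, d = −½ ln(1 − 2P − Q) − ¼ ln(1 − 2Q).
1 − 2P − Q = 0.371429, giving −½ ln(0.371429) = 0.495199.
1 − 2Q = 0.657142, giving −¼ ln(0.657142) = 0.104964.
d = 0.495199 + 0.104964 = 0.600163.

0.600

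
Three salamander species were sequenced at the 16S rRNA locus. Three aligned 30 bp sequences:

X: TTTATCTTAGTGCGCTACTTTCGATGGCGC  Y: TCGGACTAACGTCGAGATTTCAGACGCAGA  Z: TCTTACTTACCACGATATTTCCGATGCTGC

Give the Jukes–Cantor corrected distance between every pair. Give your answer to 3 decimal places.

X–Y: 17/30 sites differ → p ≈ 0.566667, d = −0.75 ln(1 − 0.755556) = 1.056577 ≈ 1.057.
X–Z: 11/30 sites differ → p ≈ 0.366667, d = −0.75 ln(1 − 0.488889) = 0.503376 ≈ 0.503.
Y–Z: 10/30 sites differ → p ≈ 0.333333, d = −0.75 ln(1 − 0.444444) = 0.440839 ≈ 0.441.

d(X,Y) = 1.057, d(X,Z) = 0.503, d(Y,Z) = 0.441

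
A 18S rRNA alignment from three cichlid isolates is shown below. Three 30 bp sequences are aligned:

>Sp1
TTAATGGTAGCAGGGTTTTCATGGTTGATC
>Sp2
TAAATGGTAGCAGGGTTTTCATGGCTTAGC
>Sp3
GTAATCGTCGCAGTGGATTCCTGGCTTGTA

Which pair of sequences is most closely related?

Sp1 and Sp2

Sp1–Sp2: 4/30 differ, p = 0.133, d = 0.147.
Sp1–Sp3: 11/30 differ, p = 0.367, d = 0.503.
Sp2–Sp3: 11/30 differ, p = 0.367, d = 0.503.
The smallest distance is between Sp1 and Sp2.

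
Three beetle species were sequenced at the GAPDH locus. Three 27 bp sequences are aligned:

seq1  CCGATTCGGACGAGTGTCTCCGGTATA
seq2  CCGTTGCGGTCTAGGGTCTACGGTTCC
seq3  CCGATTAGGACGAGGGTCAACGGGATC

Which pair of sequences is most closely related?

seq1–seq2: 9/27 differ, p = 0.333, d = 0.441.
seq1–seq3: 6/27 differ, p = 0.222, d = 0.264.
seq2–seq3: 9/27 differ, p = 0.333, d = 0.441.
The smallest distance is between seq1 and seq3.

seq1 and seq3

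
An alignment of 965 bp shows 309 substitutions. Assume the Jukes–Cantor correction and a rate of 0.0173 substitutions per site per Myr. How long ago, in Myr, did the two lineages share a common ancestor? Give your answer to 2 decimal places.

12.07

p = 309/965 ≈ 0.320207.
d = −(3/4) ln(1 − 4p/3) = −0.75 ln(1 − 0.426943) = −0.75 ln(0.573057)
  = −0.75 × (-0.556770) = 0.417578 substitutions/site.
Under a molecular clock d = 2μt, so t = d/(2μ) = 0.417578 / (2 × 0.0173) = 12.07 Myr.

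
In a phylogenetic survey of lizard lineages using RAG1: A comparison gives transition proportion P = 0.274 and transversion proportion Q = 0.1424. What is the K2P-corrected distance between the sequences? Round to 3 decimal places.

0.670

Under the Kimura two-parameter model, d = −½ ln(1 − 2P − Q) − ¼ ln(1 − 2Q).
1 − 2P − Q = 0.3096, giving −½ ln(0.3096) = 0.586237.
1 − 2Q = 0.7152, giving −¼ ln(0.7152) = 0.083798.
d = 0.586237 + 0.083798 = 0.670035.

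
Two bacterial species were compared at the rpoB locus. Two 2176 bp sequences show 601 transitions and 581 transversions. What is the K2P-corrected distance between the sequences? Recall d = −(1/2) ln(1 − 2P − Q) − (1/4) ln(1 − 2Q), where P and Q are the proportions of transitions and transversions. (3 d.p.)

P = 601/2176 ≈ 0.276195 and Q = 581/2176 ≈ 0.267004.
Under the Kimura two-parameter model, d = −½ ln(1 − 2P − Q) − ¼ ln(1 − 2Q).
1 − 2P − Q = 0.180606, giving −½ ln(0.180606) = 0.855719.
1 − 2Q = 0.465992, giving −¼ ln(0.465992) = 0.190897.
d = 0.855719 + 0.190897 = 1.046616.

1.047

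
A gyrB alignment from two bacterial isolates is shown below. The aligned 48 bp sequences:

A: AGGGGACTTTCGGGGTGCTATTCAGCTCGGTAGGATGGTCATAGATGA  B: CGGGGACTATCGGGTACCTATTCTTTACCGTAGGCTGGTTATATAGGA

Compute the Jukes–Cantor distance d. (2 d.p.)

The sequences differ at 14 of 48 sites, so p = 14/48 ≈ 0.291667.
d = −(3/4) ln(1 − 4p/3) = −0.75 ln(1 − 0.388889) = −0.75 ln(0.611111)
  = −0.75 × (-0.492477) = 0.369358 substitutions/site.

0.37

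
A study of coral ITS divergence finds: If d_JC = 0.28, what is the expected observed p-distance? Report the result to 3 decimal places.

p = (3/4)(1 − e^(−4d/3)) = 0.75 × (1 − e^(-0.373333)) = 0.75 × (1 − 0.688436) = 0.233673.

0.234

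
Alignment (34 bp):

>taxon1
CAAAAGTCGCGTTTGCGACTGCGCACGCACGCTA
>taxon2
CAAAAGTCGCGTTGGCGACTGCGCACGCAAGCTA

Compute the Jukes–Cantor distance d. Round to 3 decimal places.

0.061

The sequences differ at 2 of 34 sites (14, 30), so p = 2/34 ≈ 0.058824.
d = −(3/4) ln(1 − 4p/3) = −0.75 ln(1 − 0.078432) = −0.75 ln(0.921568)
  = −0.75 × (-0.081679) = 0.061259 substitutions/site.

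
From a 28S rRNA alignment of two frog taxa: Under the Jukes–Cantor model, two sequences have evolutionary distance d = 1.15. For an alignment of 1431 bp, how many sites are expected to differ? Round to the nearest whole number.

Invert JC69: p = (3/4)(1 − e^(−4d/3)) = 0.75 × (1 − e^(-1.533333)) = 0.75 × (1 − 0.215815) = 0.588139.
Expected differing sites = pL ≈ 0.588139 × 1431 = 841.626909 ≈ 842.

842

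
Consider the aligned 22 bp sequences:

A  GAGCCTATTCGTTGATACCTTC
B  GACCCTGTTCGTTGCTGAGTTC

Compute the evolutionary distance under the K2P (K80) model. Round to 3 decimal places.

0.339

Of 22 sites, 2 differences are transitions and 4 are transversions, so P = 2/22 ≈ 0.090909 and Q = 4/22 ≈ 0.181818.
Under the Kimura two-parameter model, d = −½ ln(1 − 2P − Q) − ¼ ln(1 − 2Q).
1 − 2P − Q = 0.636364, giving −½ ln(0.636364) = 0.225992.
1 − 2Q = 0.636364, giving −¼ ln(0.636364) = 0.112996.
d = 0.225992 + 0.112996 = 0.338988.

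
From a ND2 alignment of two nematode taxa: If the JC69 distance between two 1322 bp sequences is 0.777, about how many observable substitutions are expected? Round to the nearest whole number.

Invert JC69: p = (3/4)(1 − e^(−4d/3)) = 0.75 × (1 − e^(-1.036)) = 0.75 × (1 − 0.354871) = 0.483847.
Expected differing sites = pL ≈ 0.483847 × 1322 = 639.645734 ≈ 640.

640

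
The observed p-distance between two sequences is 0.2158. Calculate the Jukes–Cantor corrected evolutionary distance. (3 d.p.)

d = −(3/4) ln(1 − 4p/3) = −0.75 ln(1 − 0.287733) = −0.75 ln(0.712267)
  = −0.75 × (-0.339302) = 0.254477 substitutions/site.

0.254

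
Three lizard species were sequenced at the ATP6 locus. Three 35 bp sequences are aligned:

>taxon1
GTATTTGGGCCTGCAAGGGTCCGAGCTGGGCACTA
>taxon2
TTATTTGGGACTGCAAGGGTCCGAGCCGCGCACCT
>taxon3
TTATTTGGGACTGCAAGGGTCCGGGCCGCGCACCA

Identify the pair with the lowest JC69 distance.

taxon2 and taxon3

taxon1–taxon2: 6/35 differ, p = 0.171, d = 0.195.
taxon1–taxon3: 6/35 differ, p = 0.171, d = 0.195.
taxon2–taxon3: 2/35 differ, p = 0.057, d = 0.059.
The smallest distance is between taxon2 and taxon3.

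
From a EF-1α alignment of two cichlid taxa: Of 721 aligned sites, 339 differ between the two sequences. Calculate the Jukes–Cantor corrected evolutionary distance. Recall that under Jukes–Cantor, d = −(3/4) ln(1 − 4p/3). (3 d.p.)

p = 339/721 ≈ 0.47018.
d = −(3/4) ln(1 − 4p/3) = −0.75 ln(1 − 0.626907) = −0.75 ln(0.373093)
  = −0.75 × (-0.985928) = 0.739446 substitutions/site.

0.739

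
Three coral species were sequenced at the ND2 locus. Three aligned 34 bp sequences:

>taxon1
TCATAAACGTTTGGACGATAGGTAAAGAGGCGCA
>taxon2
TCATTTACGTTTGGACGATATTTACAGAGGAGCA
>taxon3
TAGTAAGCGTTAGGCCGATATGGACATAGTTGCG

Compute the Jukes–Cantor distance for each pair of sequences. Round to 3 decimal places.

taxon1–taxon2: 6/34 sites differ → p ≈ 0.176471, d = −0.75 ln(1 − 0.235295) = 0.201199 ≈ 0.201.
taxon1–taxon3: 12/34 sites differ → p ≈ 0.352941, d = −0.75 ln(1 − 0.470588) = 0.476991 ≈ 0.477.
taxon2–taxon3: 13/34 sites differ → p ≈ 0.382353, d = −0.75 ln(1 − 0.509804) = 0.534712 ≈ 0.535.

d(taxon1,taxon2) = 0.201, d(taxon1,taxon3) = 0.477, d(taxon2,taxon3) = 0.535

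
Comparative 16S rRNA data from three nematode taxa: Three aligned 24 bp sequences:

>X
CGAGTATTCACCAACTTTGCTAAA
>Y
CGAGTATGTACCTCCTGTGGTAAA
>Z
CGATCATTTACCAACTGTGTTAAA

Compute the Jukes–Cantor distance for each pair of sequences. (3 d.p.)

X–Y: 6/24 sites differ → p = 0.25, d = −0.75 ln(1 − 0.333333) = 0.304098 ≈ 0.304.
X–Z: 5/24 sites differ → p ≈ 0.208333, d = −0.75 ln(1 − 0.277777) = 0.244066 ≈ 0.244.
Y–Z: 6/24 sites differ → p = 0.25, d = −0.75 ln(1 − 0.333333) = 0.304098 ≈ 0.304.

d(X,Y) = 0.304, d(X,Z) = 0.244, d(Y,Z) = 0.304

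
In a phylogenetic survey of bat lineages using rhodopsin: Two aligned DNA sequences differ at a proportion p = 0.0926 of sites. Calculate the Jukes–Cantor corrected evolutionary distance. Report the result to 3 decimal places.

0.099

d = −(3/4) ln(1 − 4p/3) = −0.75 ln(1 − 0.123467) = −0.75 ln(0.876533)
  = −0.75 × (-0.131781) = 0.098836 substitutions/site.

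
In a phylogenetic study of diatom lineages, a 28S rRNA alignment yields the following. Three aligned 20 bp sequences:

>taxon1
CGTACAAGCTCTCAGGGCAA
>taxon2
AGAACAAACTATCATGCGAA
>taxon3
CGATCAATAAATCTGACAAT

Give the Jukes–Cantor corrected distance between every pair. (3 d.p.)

d(taxon1,taxon2) = 0.471, d(taxon1,taxon3) = 0.991, d(taxon2,taxon3) = 0.824

taxon1–taxon2: 7/20 sites differ → p = 0.35, d = −0.75 ln(1 − 0.466667) = 0.471457 ≈ 0.471.
taxon1–taxon3: 11/20 sites differ → p = 0.55, d = −0.75 ln(1 − 0.733333) = 0.991316 ≈ 0.991.
taxon2–taxon3: 10/20 sites differ → p = 0.5, d = −0.75 ln(1 − 0.666667) = 0.823960 ≈ 0.824.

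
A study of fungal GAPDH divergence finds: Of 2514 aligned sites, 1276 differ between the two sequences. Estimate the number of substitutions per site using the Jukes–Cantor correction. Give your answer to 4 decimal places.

p = 1276/2514 ≈ 0.507558.
d = −(3/4) ln(1 − 4p/3) = −0.75 ln(1 − 0.676744) = −0.75 ln(0.323256)
  = −0.75 × (-1.129311) = 0.846983 substitutions/site.

0.8470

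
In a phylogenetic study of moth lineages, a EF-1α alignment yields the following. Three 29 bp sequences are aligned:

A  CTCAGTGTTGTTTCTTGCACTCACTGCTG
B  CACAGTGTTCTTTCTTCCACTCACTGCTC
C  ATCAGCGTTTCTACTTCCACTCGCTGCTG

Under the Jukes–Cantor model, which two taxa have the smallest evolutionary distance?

A and B

A–B: 4/29 differ, p = 0.138, d = 0.152.
A–C: 7/29 differ, p = 0.241, d = 0.291.
B–C: 8/29 differ, p = 0.276, d = 0.344.
The smallest distance is between A and B.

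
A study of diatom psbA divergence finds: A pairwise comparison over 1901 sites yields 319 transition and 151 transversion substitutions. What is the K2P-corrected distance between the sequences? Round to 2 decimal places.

P = 319/1901 ≈ 0.167806 and Q = 151/1901 ≈ 0.079432.
Under the Kimura two-parameter model, d = −½ ln(1 − 2P − Q) − ¼ ln(1 − 2Q).
1 − 2P − Q = 0.584956, giving −½ ln(0.584956) = 0.268109.
1 − 2Q = 0.841136, giving −¼ ln(0.841136) = 0.043250.
d = 0.268109 + 0.043250 = 0.311359.

0.31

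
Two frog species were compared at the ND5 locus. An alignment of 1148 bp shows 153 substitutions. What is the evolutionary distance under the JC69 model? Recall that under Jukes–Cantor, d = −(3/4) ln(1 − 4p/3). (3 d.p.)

0.147

p = 153/1148 ≈ 0.133275.
d = −(3/4) ln(1 − 4p/3) = −0.75 ln(1 − 0.1777) = −0.75 ln(0.8223)
  = −0.75 × (-0.195650) = 0.146738 substitutions/site.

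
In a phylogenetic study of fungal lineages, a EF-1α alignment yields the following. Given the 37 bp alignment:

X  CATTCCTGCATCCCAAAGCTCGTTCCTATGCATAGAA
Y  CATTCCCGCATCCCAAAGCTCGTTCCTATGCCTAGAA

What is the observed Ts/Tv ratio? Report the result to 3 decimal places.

Transitions are A↔G and C↔T; transversions are all other mismatches.
Transitions: 1. Transversions: 1.
R = 1/1 = 1.000.

1.000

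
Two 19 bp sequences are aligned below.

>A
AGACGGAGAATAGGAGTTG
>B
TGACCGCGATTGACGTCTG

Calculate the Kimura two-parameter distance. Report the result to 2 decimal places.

0.92

Of 19 sites, 4 differences are transitions and 6 are transversions, so P = 4/19 ≈ 0.210526 and Q = 6/19 ≈ 0.315789.
Under the Kimura two-parameter model, d = −½ ln(1 − 2P − Q) − ¼ ln(1 − 2Q).
1 − 2P − Q = 0.263159, giving −½ ln(0.263159) = 0.667498.
1 − 2Q = 0.368422, giving −¼ ln(0.368422) = 0.249632.
d = 0.667498 + 0.249632 = 0.917130.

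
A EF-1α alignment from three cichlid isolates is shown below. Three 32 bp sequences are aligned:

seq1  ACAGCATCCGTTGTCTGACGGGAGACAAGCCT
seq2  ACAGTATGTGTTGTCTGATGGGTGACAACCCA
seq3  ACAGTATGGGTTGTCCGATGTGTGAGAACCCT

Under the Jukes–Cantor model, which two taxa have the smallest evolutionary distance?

seq1–seq2: 7/32 differ, p = 0.219, d = 0.259.
seq1–seq3: 9/32 differ, p = 0.281, d = 0.353.
seq2–seq3: 5/32 differ, p = 0.156, d = 0.175.
The smallest distance is between seq2 and seq3.

seq2 and seq3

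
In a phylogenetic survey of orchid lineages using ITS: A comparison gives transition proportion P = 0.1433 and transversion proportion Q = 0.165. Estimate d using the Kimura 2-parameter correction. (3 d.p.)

Under the Kimura two-parameter model, d = −½ ln(1 − 2P − Q) − ¼ ln(1 − 2Q).
1 − 2P − Q = 0.5484, giving −½ ln(0.5484) = 0.300375.
1 − 2Q = 0.67, giving −¼ ln(0.67) = 0.100119.
d = 0.300375 + 0.100119 = 0.400494.

0.400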